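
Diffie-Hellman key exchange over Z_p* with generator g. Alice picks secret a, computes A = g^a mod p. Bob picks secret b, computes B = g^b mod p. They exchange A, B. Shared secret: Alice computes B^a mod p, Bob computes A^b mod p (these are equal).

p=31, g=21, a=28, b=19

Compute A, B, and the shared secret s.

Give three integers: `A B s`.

Answer: 9 13 20

Derivation:
A = 21^28 mod 31  (bits of 28 = 11100)
  bit 0 = 1: r = r^2 * 21 mod 31 = 1^2 * 21 = 1*21 = 21
  bit 1 = 1: r = r^2 * 21 mod 31 = 21^2 * 21 = 7*21 = 23
  bit 2 = 1: r = r^2 * 21 mod 31 = 23^2 * 21 = 2*21 = 11
  bit 3 = 0: r = r^2 mod 31 = 11^2 = 28
  bit 4 = 0: r = r^2 mod 31 = 28^2 = 9
  -> A = 9
B = 21^19 mod 31  (bits of 19 = 10011)
  bit 0 = 1: r = r^2 * 21 mod 31 = 1^2 * 21 = 1*21 = 21
  bit 1 = 0: r = r^2 mod 31 = 21^2 = 7
  bit 2 = 0: r = r^2 mod 31 = 7^2 = 18
  bit 3 = 1: r = r^2 * 21 mod 31 = 18^2 * 21 = 14*21 = 15
  bit 4 = 1: r = r^2 * 21 mod 31 = 15^2 * 21 = 8*21 = 13
  -> B = 13
s = B^a = 13^28 mod 31  (bits of 28 = 11100)
  bit 0 = 1: r = r^2 * 13 mod 31 = 1^2 * 13 = 1*13 = 13
  bit 1 = 1: r = r^2 * 13 mod 31 = 13^2 * 13 = 14*13 = 27
  bit 2 = 1: r = r^2 * 13 mod 31 = 27^2 * 13 = 16*13 = 22
  bit 3 = 0: r = r^2 mod 31 = 22^2 = 19
  bit 4 = 0: r = r^2 mod 31 = 19^2 = 20
  -> s = B^a = 20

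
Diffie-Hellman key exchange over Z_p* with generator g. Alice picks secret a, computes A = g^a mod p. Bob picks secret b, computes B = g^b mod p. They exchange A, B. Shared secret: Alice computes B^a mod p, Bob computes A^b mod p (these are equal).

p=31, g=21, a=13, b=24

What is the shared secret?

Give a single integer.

Answer: 4

Derivation:
A = 21^13 mod 31  (bits of 13 = 1101)
  bit 0 = 1: r = r^2 * 21 mod 31 = 1^2 * 21 = 1*21 = 21
  bit 1 = 1: r = r^2 * 21 mod 31 = 21^2 * 21 = 7*21 = 23
  bit 2 = 0: r = r^2 mod 31 = 23^2 = 2
  bit 3 = 1: r = r^2 * 21 mod 31 = 2^2 * 21 = 4*21 = 22
  -> A = 22
B = 21^24 mod 31  (bits of 24 = 11000)
  bit 0 = 1: r = r^2 * 21 mod 31 = 1^2 * 21 = 1*21 = 21
  bit 1 = 1: r = r^2 * 21 mod 31 = 21^2 * 21 = 7*21 = 23
  bit 2 = 0: r = r^2 mod 31 = 23^2 = 2
  bit 3 = 0: r = r^2 mod 31 = 2^2 = 4
  bit 4 = 0: r = r^2 mod 31 = 4^2 = 16
  -> B = 16
s = B^a = 16^13 mod 31  (bits of 13 = 1101)
  bit 0 = 1: r = r^2 * 16 mod 31 = 1^2 * 16 = 1*16 = 16
  bit 1 = 1: r = r^2 * 16 mod 31 = 16^2 * 16 = 8*16 = 4
  bit 2 = 0: r = r^2 mod 31 = 4^2 = 16
  bit 3 = 1: r = r^2 * 16 mod 31 = 16^2 * 16 = 8*16 = 4
  -> s = B^a = 4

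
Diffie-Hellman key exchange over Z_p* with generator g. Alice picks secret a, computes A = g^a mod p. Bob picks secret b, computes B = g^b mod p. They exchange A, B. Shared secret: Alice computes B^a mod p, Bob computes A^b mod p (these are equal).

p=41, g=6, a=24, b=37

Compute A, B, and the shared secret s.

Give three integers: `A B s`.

Answer: 16 15 10

Derivation:
A = 6^24 mod 41  (bits of 24 = 11000)
  bit 0 = 1: r = r^2 * 6 mod 41 = 1^2 * 6 = 1*6 = 6
  bit 1 = 1: r = r^2 * 6 mod 41 = 6^2 * 6 = 36*6 = 11
  bit 2 = 0: r = r^2 mod 41 = 11^2 = 39
  bit 3 = 0: r = r^2 mod 41 = 39^2 = 4
  bit 4 = 0: r = r^2 mod 41 = 4^2 = 16
  -> A = 16
B = 6^37 mod 41  (bits of 37 = 100101)
  bit 0 = 1: r = r^2 * 6 mod 41 = 1^2 * 6 = 1*6 = 6
  bit 1 = 0: r = r^2 mod 41 = 6^2 = 36
  bit 2 = 0: r = r^2 mod 41 = 36^2 = 25
  bit 3 = 1: r = r^2 * 6 mod 41 = 25^2 * 6 = 10*6 = 19
  bit 4 = 0: r = r^2 mod 41 = 19^2 = 33
  bit 5 = 1: r = r^2 * 6 mod 41 = 33^2 * 6 = 23*6 = 15
  -> B = 15
s = B^a = 15^24 mod 41  (bits of 24 = 11000)
  bit 0 = 1: r = r^2 * 15 mod 41 = 1^2 * 15 = 1*15 = 15
  bit 1 = 1: r = r^2 * 15 mod 41 = 15^2 * 15 = 20*15 = 13
  bit 2 = 0: r = r^2 mod 41 = 13^2 = 5
  bit 3 = 0: r = r^2 mod 41 = 5^2 = 25
  bit 4 = 0: r = r^2 mod 41 = 25^2 = 10
  -> s = B^a = 10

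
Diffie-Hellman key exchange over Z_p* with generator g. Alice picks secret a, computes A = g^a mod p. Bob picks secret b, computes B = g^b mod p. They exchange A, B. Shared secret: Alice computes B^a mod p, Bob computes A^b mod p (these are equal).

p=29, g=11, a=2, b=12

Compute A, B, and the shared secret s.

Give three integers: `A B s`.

A = 11^2 mod 29  (bits of 2 = 10)
  bit 0 = 1: r = r^2 * 11 mod 29 = 1^2 * 11 = 1*11 = 11
  bit 1 = 0: r = r^2 mod 29 = 11^2 = 5
  -> A = 5
B = 11^12 mod 29  (bits of 12 = 1100)
  bit 0 = 1: r = r^2 * 11 mod 29 = 1^2 * 11 = 1*11 = 11
  bit 1 = 1: r = r^2 * 11 mod 29 = 11^2 * 11 = 5*11 = 26
  bit 2 = 0: r = r^2 mod 29 = 26^2 = 9
  bit 3 = 0: r = r^2 mod 29 = 9^2 = 23
  -> B = 23
s = B^a = 23^2 mod 29  (bits of 2 = 10)
  bit 0 = 1: r = r^2 * 23 mod 29 = 1^2 * 23 = 1*23 = 23
  bit 1 = 0: r = r^2 mod 29 = 23^2 = 7
  -> s = B^a = 7

Answer: 5 23 7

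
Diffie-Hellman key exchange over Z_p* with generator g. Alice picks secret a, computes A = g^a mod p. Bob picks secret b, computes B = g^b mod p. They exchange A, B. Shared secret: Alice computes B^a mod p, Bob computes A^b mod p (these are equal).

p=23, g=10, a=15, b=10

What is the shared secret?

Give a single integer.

Answer: 9

Derivation:
A = 10^15 mod 23  (bits of 15 = 1111)
  bit 0 = 1: r = r^2 * 10 mod 23 = 1^2 * 10 = 1*10 = 10
  bit 1 = 1: r = r^2 * 10 mod 23 = 10^2 * 10 = 8*10 = 11
  bit 2 = 1: r = r^2 * 10 mod 23 = 11^2 * 10 = 6*10 = 14
  bit 3 = 1: r = r^2 * 10 mod 23 = 14^2 * 10 = 12*10 = 5
  -> A = 5
B = 10^10 mod 23  (bits of 10 = 1010)
  bit 0 = 1: r = r^2 * 10 mod 23 = 1^2 * 10 = 1*10 = 10
  bit 1 = 0: r = r^2 mod 23 = 10^2 = 8
  bit 2 = 1: r = r^2 * 10 mod 23 = 8^2 * 10 = 18*10 = 19
  bit 3 = 0: r = r^2 mod 23 = 19^2 = 16
  -> B = 16
s = B^a = 16^15 mod 23  (bits of 15 = 1111)
  bit 0 = 1: r = r^2 * 16 mod 23 = 1^2 * 16 = 1*16 = 16
  bit 1 = 1: r = r^2 * 16 mod 23 = 16^2 * 16 = 3*16 = 2
  bit 2 = 1: r = r^2 * 16 mod 23 = 2^2 * 16 = 4*16 = 18
  bit 3 = 1: r = r^2 * 16 mod 23 = 18^2 * 16 = 2*16 = 9
  -> s = B^a = 9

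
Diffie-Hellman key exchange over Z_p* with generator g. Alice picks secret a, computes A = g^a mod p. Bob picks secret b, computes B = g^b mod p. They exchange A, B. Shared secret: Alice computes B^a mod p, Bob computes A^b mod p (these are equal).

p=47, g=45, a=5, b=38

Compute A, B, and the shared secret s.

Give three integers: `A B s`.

Answer: 15 9 17

Derivation:
A = 45^5 mod 47  (bits of 5 = 101)
  bit 0 = 1: r = r^2 * 45 mod 47 = 1^2 * 45 = 1*45 = 45
  bit 1 = 0: r = r^2 mod 47 = 45^2 = 4
  bit 2 = 1: r = r^2 * 45 mod 47 = 4^2 * 45 = 16*45 = 15
  -> A = 15
B = 45^38 mod 47  (bits of 38 = 100110)
  bit 0 = 1: r = r^2 * 45 mod 47 = 1^2 * 45 = 1*45 = 45
  bit 1 = 0: r = r^2 mod 47 = 45^2 = 4
  bit 2 = 0: r = r^2 mod 47 = 4^2 = 16
  bit 3 = 1: r = r^2 * 45 mod 47 = 16^2 * 45 = 21*45 = 5
  bit 4 = 1: r = r^2 * 45 mod 47 = 5^2 * 45 = 25*45 = 44
  bit 5 = 0: r = r^2 mod 47 = 44^2 = 9
  -> B = 9
s = B^a = 9^5 mod 47  (bits of 5 = 101)
  bit 0 = 1: r = r^2 * 9 mod 47 = 1^2 * 9 = 1*9 = 9
  bit 1 = 0: r = r^2 mod 47 = 9^2 = 34
  bit 2 = 1: r = r^2 * 9 mod 47 = 34^2 * 9 = 28*9 = 17
  -> s = B^a = 17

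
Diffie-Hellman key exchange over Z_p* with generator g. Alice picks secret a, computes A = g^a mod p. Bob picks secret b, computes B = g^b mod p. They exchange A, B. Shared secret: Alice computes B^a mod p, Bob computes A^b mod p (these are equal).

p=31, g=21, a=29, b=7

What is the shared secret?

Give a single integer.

Answer: 17

Derivation:
A = 21^29 mod 31  (bits of 29 = 11101)
  bit 0 = 1: r = r^2 * 21 mod 31 = 1^2 * 21 = 1*21 = 21
  bit 1 = 1: r = r^2 * 21 mod 31 = 21^2 * 21 = 7*21 = 23
  bit 2 = 1: r = r^2 * 21 mod 31 = 23^2 * 21 = 2*21 = 11
  bit 3 = 0: r = r^2 mod 31 = 11^2 = 28
  bit 4 = 1: r = r^2 * 21 mod 31 = 28^2 * 21 = 9*21 = 3
  -> A = 3
B = 21^7 mod 31  (bits of 7 = 111)
  bit 0 = 1: r = r^2 * 21 mod 31 = 1^2 * 21 = 1*21 = 21
  bit 1 = 1: r = r^2 * 21 mod 31 = 21^2 * 21 = 7*21 = 23
  bit 2 = 1: r = r^2 * 21 mod 31 = 23^2 * 21 = 2*21 = 11
  -> B = 11
s = B^a = 11^29 mod 31  (bits of 29 = 11101)
  bit 0 = 1: r = r^2 * 11 mod 31 = 1^2 * 11 = 1*11 = 11
  bit 1 = 1: r = r^2 * 11 mod 31 = 11^2 * 11 = 28*11 = 29
  bit 2 = 1: r = r^2 * 11 mod 31 = 29^2 * 11 = 4*11 = 13
  bit 3 = 0: r = r^2 mod 31 = 13^2 = 14
  bit 4 = 1: r = r^2 * 11 mod 31 = 14^2 * 11 = 10*11 = 17
  -> s = B^a = 17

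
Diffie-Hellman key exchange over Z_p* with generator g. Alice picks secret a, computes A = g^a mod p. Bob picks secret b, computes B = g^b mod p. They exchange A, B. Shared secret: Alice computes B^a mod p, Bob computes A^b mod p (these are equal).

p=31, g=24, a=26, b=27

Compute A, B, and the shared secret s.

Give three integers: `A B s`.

Answer: 20 15 16

Derivation:
A = 24^26 mod 31  (bits of 26 = 11010)
  bit 0 = 1: r = r^2 * 24 mod 31 = 1^2 * 24 = 1*24 = 24
  bit 1 = 1: r = r^2 * 24 mod 31 = 24^2 * 24 = 18*24 = 29
  bit 2 = 0: r = r^2 mod 31 = 29^2 = 4
  bit 3 = 1: r = r^2 * 24 mod 31 = 4^2 * 24 = 16*24 = 12
  bit 4 = 0: r = r^2 mod 31 = 12^2 = 20
  -> A = 20
B = 24^27 mod 31  (bits of 27 = 11011)
  bit 0 = 1: r = r^2 * 24 mod 31 = 1^2 * 24 = 1*24 = 24
  bit 1 = 1: r = r^2 * 24 mod 31 = 24^2 * 24 = 18*24 = 29
  bit 2 = 0: r = r^2 mod 31 = 29^2 = 4
  bit 3 = 1: r = r^2 * 24 mod 31 = 4^2 * 24 = 16*24 = 12
  bit 4 = 1: r = r^2 * 24 mod 31 = 12^2 * 24 = 20*24 = 15
  -> B = 15
s = B^a = 15^26 mod 31  (bits of 26 = 11010)
  bit 0 = 1: r = r^2 * 15 mod 31 = 1^2 * 15 = 1*15 = 15
  bit 1 = 1: r = r^2 * 15 mod 31 = 15^2 * 15 = 8*15 = 27
  bit 2 = 0: r = r^2 mod 31 = 27^2 = 16
  bit 3 = 1: r = r^2 * 15 mod 31 = 16^2 * 15 = 8*15 = 27
  bit 4 = 0: r = r^2 mod 31 = 27^2 = 16
  -> s = B^a = 16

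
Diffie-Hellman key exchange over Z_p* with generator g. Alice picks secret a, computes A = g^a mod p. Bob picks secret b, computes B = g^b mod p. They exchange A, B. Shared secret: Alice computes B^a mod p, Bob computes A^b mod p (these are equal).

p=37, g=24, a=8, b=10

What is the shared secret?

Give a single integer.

A = 24^8 mod 37  (bits of 8 = 1000)
  bit 0 = 1: r = r^2 * 24 mod 37 = 1^2 * 24 = 1*24 = 24
  bit 1 = 0: r = r^2 mod 37 = 24^2 = 21
  bit 2 = 0: r = r^2 mod 37 = 21^2 = 34
  bit 3 = 0: r = r^2 mod 37 = 34^2 = 9
  -> A = 9
B = 24^10 mod 37  (bits of 10 = 1010)
  bit 0 = 1: r = r^2 * 24 mod 37 = 1^2 * 24 = 1*24 = 24
  bit 1 = 0: r = r^2 mod 37 = 24^2 = 21
  bit 2 = 1: r = r^2 * 24 mod 37 = 21^2 * 24 = 34*24 = 2
  bit 3 = 0: r = r^2 mod 37 = 2^2 = 4
  -> B = 4
s = B^a = 4^8 mod 37  (bits of 8 = 1000)
  bit 0 = 1: r = r^2 * 4 mod 37 = 1^2 * 4 = 1*4 = 4
  bit 1 = 0: r = r^2 mod 37 = 4^2 = 16
  bit 2 = 0: r = r^2 mod 37 = 16^2 = 34
  bit 3 = 0: r = r^2 mod 37 = 34^2 = 9
  -> s = B^a = 9

Answer: 9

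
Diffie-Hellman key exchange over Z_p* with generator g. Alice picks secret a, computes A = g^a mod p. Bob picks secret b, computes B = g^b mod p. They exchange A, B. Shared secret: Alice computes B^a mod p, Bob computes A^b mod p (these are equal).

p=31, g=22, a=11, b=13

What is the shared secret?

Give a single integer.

A = 22^11 mod 31  (bits of 11 = 1011)
  bit 0 = 1: r = r^2 * 22 mod 31 = 1^2 * 22 = 1*22 = 22
  bit 1 = 0: r = r^2 mod 31 = 22^2 = 19
  bit 2 = 1: r = r^2 * 22 mod 31 = 19^2 * 22 = 20*22 = 6
  bit 3 = 1: r = r^2 * 22 mod 31 = 6^2 * 22 = 5*22 = 17
  -> A = 17
B = 22^13 mod 31  (bits of 13 = 1101)
  bit 0 = 1: r = r^2 * 22 mod 31 = 1^2 * 22 = 1*22 = 22
  bit 1 = 1: r = r^2 * 22 mod 31 = 22^2 * 22 = 19*22 = 15
  bit 2 = 0: r = r^2 mod 31 = 15^2 = 8
  bit 3 = 1: r = r^2 * 22 mod 31 = 8^2 * 22 = 2*22 = 13
  -> B = 13
s = B^a = 13^11 mod 31  (bits of 11 = 1011)
  bit 0 = 1: r = r^2 * 13 mod 31 = 1^2 * 13 = 1*13 = 13
  bit 1 = 0: r = r^2 mod 31 = 13^2 = 14
  bit 2 = 1: r = r^2 * 13 mod 31 = 14^2 * 13 = 10*13 = 6
  bit 3 = 1: r = r^2 * 13 mod 31 = 6^2 * 13 = 5*13 = 3
  -> s = B^a = 3

Answer: 3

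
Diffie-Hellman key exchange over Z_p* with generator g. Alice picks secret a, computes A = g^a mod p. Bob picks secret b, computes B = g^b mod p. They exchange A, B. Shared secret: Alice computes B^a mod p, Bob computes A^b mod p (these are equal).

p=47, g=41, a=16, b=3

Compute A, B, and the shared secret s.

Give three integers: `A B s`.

Answer: 12 19 36

Derivation:
A = 41^16 mod 47  (bits of 16 = 10000)
  bit 0 = 1: r = r^2 * 41 mod 47 = 1^2 * 41 = 1*41 = 41
  bit 1 = 0: r = r^2 mod 47 = 41^2 = 36
  bit 2 = 0: r = r^2 mod 47 = 36^2 = 27
  bit 3 = 0: r = r^2 mod 47 = 27^2 = 24
  bit 4 = 0: r = r^2 mod 47 = 24^2 = 12
  -> A = 12
B = 41^3 mod 47  (bits of 3 = 11)
  bit 0 = 1: r = r^2 * 41 mod 47 = 1^2 * 41 = 1*41 = 41
  bit 1 = 1: r = r^2 * 41 mod 47 = 41^2 * 41 = 36*41 = 19
  -> B = 19
s = B^a = 19^16 mod 47  (bits of 16 = 10000)
  bit 0 = 1: r = r^2 * 19 mod 47 = 1^2 * 19 = 1*19 = 19
  bit 1 = 0: r = r^2 mod 47 = 19^2 = 32
  bit 2 = 0: r = r^2 mod 47 = 32^2 = 37
  bit 3 = 0: r = r^2 mod 47 = 37^2 = 6
  bit 4 = 0: r = r^2 mod 47 = 6^2 = 36
  -> s = B^a = 36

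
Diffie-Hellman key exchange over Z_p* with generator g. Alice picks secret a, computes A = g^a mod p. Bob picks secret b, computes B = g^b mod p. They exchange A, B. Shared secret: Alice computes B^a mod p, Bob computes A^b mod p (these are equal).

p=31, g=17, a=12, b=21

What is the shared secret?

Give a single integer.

A = 17^12 mod 31  (bits of 12 = 1100)
  bit 0 = 1: r = r^2 * 17 mod 31 = 1^2 * 17 = 1*17 = 17
  bit 1 = 1: r = r^2 * 17 mod 31 = 17^2 * 17 = 10*17 = 15
  bit 2 = 0: r = r^2 mod 31 = 15^2 = 8
  bit 3 = 0: r = r^2 mod 31 = 8^2 = 2
  -> A = 2
B = 17^21 mod 31  (bits of 21 = 10101)
  bit 0 = 1: r = r^2 * 17 mod 31 = 1^2 * 17 = 1*17 = 17
  bit 1 = 0: r = r^2 mod 31 = 17^2 = 10
  bit 2 = 1: r = r^2 * 17 mod 31 = 10^2 * 17 = 7*17 = 26
  bit 3 = 0: r = r^2 mod 31 = 26^2 = 25
  bit 4 = 1: r = r^2 * 17 mod 31 = 25^2 * 17 = 5*17 = 23
  -> B = 23
s = B^a = 23^12 mod 31  (bits of 12 = 1100)
  bit 0 = 1: r = r^2 * 23 mod 31 = 1^2 * 23 = 1*23 = 23
  bit 1 = 1: r = r^2 * 23 mod 31 = 23^2 * 23 = 2*23 = 15
  bit 2 = 0: r = r^2 mod 31 = 15^2 = 8
  bit 3 = 0: r = r^2 mod 31 = 8^2 = 2
  -> s = B^a = 2

Answer: 2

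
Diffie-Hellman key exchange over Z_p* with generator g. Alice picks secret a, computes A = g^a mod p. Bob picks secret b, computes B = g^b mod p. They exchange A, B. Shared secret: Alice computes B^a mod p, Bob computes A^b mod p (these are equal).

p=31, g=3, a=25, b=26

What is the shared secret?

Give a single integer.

A = 3^25 mod 31  (bits of 25 = 11001)
  bit 0 = 1: r = r^2 * 3 mod 31 = 1^2 * 3 = 1*3 = 3
  bit 1 = 1: r = r^2 * 3 mod 31 = 3^2 * 3 = 9*3 = 27
  bit 2 = 0: r = r^2 mod 31 = 27^2 = 16
  bit 3 = 0: r = r^2 mod 31 = 16^2 = 8
  bit 4 = 1: r = r^2 * 3 mod 31 = 8^2 * 3 = 2*3 = 6
  -> A = 6
B = 3^26 mod 31  (bits of 26 = 11010)
  bit 0 = 1: r = r^2 * 3 mod 31 = 1^2 * 3 = 1*3 = 3
  bit 1 = 1: r = r^2 * 3 mod 31 = 3^2 * 3 = 9*3 = 27
  bit 2 = 0: r = r^2 mod 31 = 27^2 = 16
  bit 3 = 1: r = r^2 * 3 mod 31 = 16^2 * 3 = 8*3 = 24
  bit 4 = 0: r = r^2 mod 31 = 24^2 = 18
  -> B = 18
s = B^a = 18^25 mod 31  (bits of 25 = 11001)
  bit 0 = 1: r = r^2 * 18 mod 31 = 1^2 * 18 = 1*18 = 18
  bit 1 = 1: r = r^2 * 18 mod 31 = 18^2 * 18 = 14*18 = 4
  bit 2 = 0: r = r^2 mod 31 = 4^2 = 16
  bit 3 = 0: r = r^2 mod 31 = 16^2 = 8
  bit 4 = 1: r = r^2 * 18 mod 31 = 8^2 * 18 = 2*18 = 5
  -> s = B^a = 5

Answer: 5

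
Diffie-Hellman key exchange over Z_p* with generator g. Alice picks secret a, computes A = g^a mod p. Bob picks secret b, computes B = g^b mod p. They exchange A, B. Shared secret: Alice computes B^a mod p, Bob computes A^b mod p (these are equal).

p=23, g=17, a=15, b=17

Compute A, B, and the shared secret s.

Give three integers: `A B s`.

A = 17^15 mod 23  (bits of 15 = 1111)
  bit 0 = 1: r = r^2 * 17 mod 23 = 1^2 * 17 = 1*17 = 17
  bit 1 = 1: r = r^2 * 17 mod 23 = 17^2 * 17 = 13*17 = 14
  bit 2 = 1: r = r^2 * 17 mod 23 = 14^2 * 17 = 12*17 = 20
  bit 3 = 1: r = r^2 * 17 mod 23 = 20^2 * 17 = 9*17 = 15
  -> A = 15
B = 17^17 mod 23  (bits of 17 = 10001)
  bit 0 = 1: r = r^2 * 17 mod 23 = 1^2 * 17 = 1*17 = 17
  bit 1 = 0: r = r^2 mod 23 = 17^2 = 13
  bit 2 = 0: r = r^2 mod 23 = 13^2 = 8
  bit 3 = 0: r = r^2 mod 23 = 8^2 = 18
  bit 4 = 1: r = r^2 * 17 mod 23 = 18^2 * 17 = 2*17 = 11
  -> B = 11
s = B^a = 11^15 mod 23  (bits of 15 = 1111)
  bit 0 = 1: r = r^2 * 11 mod 23 = 1^2 * 11 = 1*11 = 11
  bit 1 = 1: r = r^2 * 11 mod 23 = 11^2 * 11 = 6*11 = 20
  bit 2 = 1: r = r^2 * 11 mod 23 = 20^2 * 11 = 9*11 = 7
  bit 3 = 1: r = r^2 * 11 mod 23 = 7^2 * 11 = 3*11 = 10
  -> s = B^a = 10

Answer: 15 11 10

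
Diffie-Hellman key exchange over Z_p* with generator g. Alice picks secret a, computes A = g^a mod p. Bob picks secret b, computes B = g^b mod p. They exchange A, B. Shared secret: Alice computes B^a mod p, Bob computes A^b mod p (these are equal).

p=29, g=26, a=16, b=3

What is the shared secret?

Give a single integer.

Answer: 25

Derivation:
A = 26^16 mod 29  (bits of 16 = 10000)
  bit 0 = 1: r = r^2 * 26 mod 29 = 1^2 * 26 = 1*26 = 26
  bit 1 = 0: r = r^2 mod 29 = 26^2 = 9
  bit 2 = 0: r = r^2 mod 29 = 9^2 = 23
  bit 3 = 0: r = r^2 mod 29 = 23^2 = 7
  bit 4 = 0: r = r^2 mod 29 = 7^2 = 20
  -> A = 20
B = 26^3 mod 29  (bits of 3 = 11)
  bit 0 = 1: r = r^2 * 26 mod 29 = 1^2 * 26 = 1*26 = 26
  bit 1 = 1: r = r^2 * 26 mod 29 = 26^2 * 26 = 9*26 = 2
  -> B = 2
s = B^a = 2^16 mod 29  (bits of 16 = 10000)
  bit 0 = 1: r = r^2 * 2 mod 29 = 1^2 * 2 = 1*2 = 2
  bit 1 = 0: r = r^2 mod 29 = 2^2 = 4
  bit 2 = 0: r = r^2 mod 29 = 4^2 = 16
  bit 3 = 0: r = r^2 mod 29 = 16^2 = 24
  bit 4 = 0: r = r^2 mod 29 = 24^2 = 25
  -> s = B^a = 25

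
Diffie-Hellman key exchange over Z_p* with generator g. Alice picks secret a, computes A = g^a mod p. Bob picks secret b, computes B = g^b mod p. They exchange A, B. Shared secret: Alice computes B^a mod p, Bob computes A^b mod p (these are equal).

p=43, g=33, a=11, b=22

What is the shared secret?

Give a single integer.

Answer: 15

Derivation:
A = 33^11 mod 43  (bits of 11 = 1011)
  bit 0 = 1: r = r^2 * 33 mod 43 = 1^2 * 33 = 1*33 = 33
  bit 1 = 0: r = r^2 mod 43 = 33^2 = 14
  bit 2 = 1: r = r^2 * 33 mod 43 = 14^2 * 33 = 24*33 = 18
  bit 3 = 1: r = r^2 * 33 mod 43 = 18^2 * 33 = 23*33 = 28
  -> A = 28
B = 33^22 mod 43  (bits of 22 = 10110)
  bit 0 = 1: r = r^2 * 33 mod 43 = 1^2 * 33 = 1*33 = 33
  bit 1 = 0: r = r^2 mod 43 = 33^2 = 14
  bit 2 = 1: r = r^2 * 33 mod 43 = 14^2 * 33 = 24*33 = 18
  bit 3 = 1: r = r^2 * 33 mod 43 = 18^2 * 33 = 23*33 = 28
  bit 4 = 0: r = r^2 mod 43 = 28^2 = 10
  -> B = 10
s = B^a = 10^11 mod 43  (bits of 11 = 1011)
  bit 0 = 1: r = r^2 * 10 mod 43 = 1^2 * 10 = 1*10 = 10
  bit 1 = 0: r = r^2 mod 43 = 10^2 = 14
  bit 2 = 1: r = r^2 * 10 mod 43 = 14^2 * 10 = 24*10 = 25
  bit 3 = 1: r = r^2 * 10 mod 43 = 25^2 * 10 = 23*10 = 15
  -> s = B^a = 15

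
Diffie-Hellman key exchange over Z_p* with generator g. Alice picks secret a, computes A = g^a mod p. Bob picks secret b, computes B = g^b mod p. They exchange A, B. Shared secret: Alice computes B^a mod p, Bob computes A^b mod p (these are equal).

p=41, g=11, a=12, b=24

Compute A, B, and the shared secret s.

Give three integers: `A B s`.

Answer: 23 37 16

Derivation:
A = 11^12 mod 41  (bits of 12 = 1100)
  bit 0 = 1: r = r^2 * 11 mod 41 = 1^2 * 11 = 1*11 = 11
  bit 1 = 1: r = r^2 * 11 mod 41 = 11^2 * 11 = 39*11 = 19
  bit 2 = 0: r = r^2 mod 41 = 19^2 = 33
  bit 3 = 0: r = r^2 mod 41 = 33^2 = 23
  -> A = 23
B = 11^24 mod 41  (bits of 24 = 11000)
  bit 0 = 1: r = r^2 * 11 mod 41 = 1^2 * 11 = 1*11 = 11
  bit 1 = 1: r = r^2 * 11 mod 41 = 11^2 * 11 = 39*11 = 19
  bit 2 = 0: r = r^2 mod 41 = 19^2 = 33
  bit 3 = 0: r = r^2 mod 41 = 33^2 = 23
  bit 4 = 0: r = r^2 mod 41 = 23^2 = 37
  -> B = 37
s = B^a = 37^12 mod 41  (bits of 12 = 1100)
  bit 0 = 1: r = r^2 * 37 mod 41 = 1^2 * 37 = 1*37 = 37
  bit 1 = 1: r = r^2 * 37 mod 41 = 37^2 * 37 = 16*37 = 18
  bit 2 = 0: r = r^2 mod 41 = 18^2 = 37
  bit 3 = 0: r = r^2 mod 41 = 37^2 = 16
  -> s = B^a = 16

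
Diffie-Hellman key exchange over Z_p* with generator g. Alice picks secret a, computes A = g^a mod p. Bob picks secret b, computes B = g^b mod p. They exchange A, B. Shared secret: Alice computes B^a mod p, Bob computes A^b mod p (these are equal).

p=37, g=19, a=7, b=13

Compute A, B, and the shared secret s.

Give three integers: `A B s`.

A = 19^7 mod 37  (bits of 7 = 111)
  bit 0 = 1: r = r^2 * 19 mod 37 = 1^2 * 19 = 1*19 = 19
  bit 1 = 1: r = r^2 * 19 mod 37 = 19^2 * 19 = 28*19 = 14
  bit 2 = 1: r = r^2 * 19 mod 37 = 14^2 * 19 = 11*19 = 24
  -> A = 24
B = 19^13 mod 37  (bits of 13 = 1101)
  bit 0 = 1: r = r^2 * 19 mod 37 = 1^2 * 19 = 1*19 = 19
  bit 1 = 1: r = r^2 * 19 mod 37 = 19^2 * 19 = 28*19 = 14
  bit 2 = 0: r = r^2 mod 37 = 14^2 = 11
  bit 3 = 1: r = r^2 * 19 mod 37 = 11^2 * 19 = 10*19 = 5
  -> B = 5
s = B^a = 5^7 mod 37  (bits of 7 = 111)
  bit 0 = 1: r = r^2 * 5 mod 37 = 1^2 * 5 = 1*5 = 5
  bit 1 = 1: r = r^2 * 5 mod 37 = 5^2 * 5 = 25*5 = 14
  bit 2 = 1: r = r^2 * 5 mod 37 = 14^2 * 5 = 11*5 = 18
  -> s = B^a = 18

Answer: 24 5 18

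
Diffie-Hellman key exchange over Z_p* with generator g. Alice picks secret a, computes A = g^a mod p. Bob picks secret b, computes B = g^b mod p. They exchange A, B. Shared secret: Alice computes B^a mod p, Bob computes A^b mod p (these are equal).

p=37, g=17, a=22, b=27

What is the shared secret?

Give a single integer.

Answer: 36

Derivation:
A = 17^22 mod 37  (bits of 22 = 10110)
  bit 0 = 1: r = r^2 * 17 mod 37 = 1^2 * 17 = 1*17 = 17
  bit 1 = 0: r = r^2 mod 37 = 17^2 = 30
  bit 2 = 1: r = r^2 * 17 mod 37 = 30^2 * 17 = 12*17 = 19
  bit 3 = 1: r = r^2 * 17 mod 37 = 19^2 * 17 = 28*17 = 32
  bit 4 = 0: r = r^2 mod 37 = 32^2 = 25
  -> A = 25
B = 17^27 mod 37  (bits of 27 = 11011)
  bit 0 = 1: r = r^2 * 17 mod 37 = 1^2 * 17 = 1*17 = 17
  bit 1 = 1: r = r^2 * 17 mod 37 = 17^2 * 17 = 30*17 = 29
  bit 2 = 0: r = r^2 mod 37 = 29^2 = 27
  bit 3 = 1: r = r^2 * 17 mod 37 = 27^2 * 17 = 26*17 = 35
  bit 4 = 1: r = r^2 * 17 mod 37 = 35^2 * 17 = 4*17 = 31
  -> B = 31
s = B^a = 31^22 mod 37  (bits of 22 = 10110)
  bit 0 = 1: r = r^2 * 31 mod 37 = 1^2 * 31 = 1*31 = 31
  bit 1 = 0: r = r^2 mod 37 = 31^2 = 36
  bit 2 = 1: r = r^2 * 31 mod 37 = 36^2 * 31 = 1*31 = 31
  bit 3 = 1: r = r^2 * 31 mod 37 = 31^2 * 31 = 36*31 = 6
  bit 4 = 0: r = r^2 mod 37 = 6^2 = 36
  -> s = B^a = 36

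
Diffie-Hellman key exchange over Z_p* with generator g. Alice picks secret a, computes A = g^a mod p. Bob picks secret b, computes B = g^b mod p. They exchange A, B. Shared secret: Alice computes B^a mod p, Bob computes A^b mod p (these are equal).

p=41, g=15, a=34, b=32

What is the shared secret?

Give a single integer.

A = 15^34 mod 41  (bits of 34 = 100010)
  bit 0 = 1: r = r^2 * 15 mod 41 = 1^2 * 15 = 1*15 = 15
  bit 1 = 0: r = r^2 mod 41 = 15^2 = 20
  bit 2 = 0: r = r^2 mod 41 = 20^2 = 31
  bit 3 = 0: r = r^2 mod 41 = 31^2 = 18
  bit 4 = 1: r = r^2 * 15 mod 41 = 18^2 * 15 = 37*15 = 22
  bit 5 = 0: r = r^2 mod 41 = 22^2 = 33
  -> A = 33
B = 15^32 mod 41  (bits of 32 = 100000)
  bit 0 = 1: r = r^2 * 15 mod 41 = 1^2 * 15 = 1*15 = 15
  bit 1 = 0: r = r^2 mod 41 = 15^2 = 20
  bit 2 = 0: r = r^2 mod 41 = 20^2 = 31
  bit 3 = 0: r = r^2 mod 41 = 31^2 = 18
  bit 4 = 0: r = r^2 mod 41 = 18^2 = 37
  bit 5 = 0: r = r^2 mod 41 = 37^2 = 16
  -> B = 16
s = B^a = 16^34 mod 41  (bits of 34 = 100010)
  bit 0 = 1: r = r^2 * 16 mod 41 = 1^2 * 16 = 1*16 = 16
  bit 1 = 0: r = r^2 mod 41 = 16^2 = 10
  bit 2 = 0: r = r^2 mod 41 = 10^2 = 18
  bit 3 = 0: r = r^2 mod 41 = 18^2 = 37
  bit 4 = 1: r = r^2 * 16 mod 41 = 37^2 * 16 = 16*16 = 10
  bit 5 = 0: r = r^2 mod 41 = 10^2 = 18
  -> s = B^a = 18

Answer: 18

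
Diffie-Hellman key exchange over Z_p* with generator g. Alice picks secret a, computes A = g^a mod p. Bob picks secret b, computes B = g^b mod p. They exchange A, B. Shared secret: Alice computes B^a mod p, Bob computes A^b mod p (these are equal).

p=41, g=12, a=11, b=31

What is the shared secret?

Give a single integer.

A = 12^11 mod 41  (bits of 11 = 1011)
  bit 0 = 1: r = r^2 * 12 mod 41 = 1^2 * 12 = 1*12 = 12
  bit 1 = 0: r = r^2 mod 41 = 12^2 = 21
  bit 2 = 1: r = r^2 * 12 mod 41 = 21^2 * 12 = 31*12 = 3
  bit 3 = 1: r = r^2 * 12 mod 41 = 3^2 * 12 = 9*12 = 26
  -> A = 26
B = 12^31 mod 41  (bits of 31 = 11111)
  bit 0 = 1: r = r^2 * 12 mod 41 = 1^2 * 12 = 1*12 = 12
  bit 1 = 1: r = r^2 * 12 mod 41 = 12^2 * 12 = 21*12 = 6
  bit 2 = 1: r = r^2 * 12 mod 41 = 6^2 * 12 = 36*12 = 22
  bit 3 = 1: r = r^2 * 12 mod 41 = 22^2 * 12 = 33*12 = 27
  bit 4 = 1: r = r^2 * 12 mod 41 = 27^2 * 12 = 32*12 = 15
  -> B = 15
s = B^a = 15^11 mod 41  (bits of 11 = 1011)
  bit 0 = 1: r = r^2 * 15 mod 41 = 1^2 * 15 = 1*15 = 15
  bit 1 = 0: r = r^2 mod 41 = 15^2 = 20
  bit 2 = 1: r = r^2 * 15 mod 41 = 20^2 * 15 = 31*15 = 14
  bit 3 = 1: r = r^2 * 15 mod 41 = 14^2 * 15 = 32*15 = 29
  -> s = B^a = 29

Answer: 29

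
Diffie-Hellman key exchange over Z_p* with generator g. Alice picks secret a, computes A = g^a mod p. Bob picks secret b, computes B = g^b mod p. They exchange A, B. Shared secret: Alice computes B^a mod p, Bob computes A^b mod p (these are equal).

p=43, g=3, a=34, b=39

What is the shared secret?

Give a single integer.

A = 3^34 mod 43  (bits of 34 = 100010)
  bit 0 = 1: r = r^2 * 3 mod 43 = 1^2 * 3 = 1*3 = 3
  bit 1 = 0: r = r^2 mod 43 = 3^2 = 9
  bit 2 = 0: r = r^2 mod 43 = 9^2 = 38
  bit 3 = 0: r = r^2 mod 43 = 38^2 = 25
  bit 4 = 1: r = r^2 * 3 mod 43 = 25^2 * 3 = 23*3 = 26
  bit 5 = 0: r = r^2 mod 43 = 26^2 = 31
  -> A = 31
B = 3^39 mod 43  (bits of 39 = 100111)
  bit 0 = 1: r = r^2 * 3 mod 43 = 1^2 * 3 = 1*3 = 3
  bit 1 = 0: r = r^2 mod 43 = 3^2 = 9
  bit 2 = 0: r = r^2 mod 43 = 9^2 = 38
  bit 3 = 1: r = r^2 * 3 mod 43 = 38^2 * 3 = 25*3 = 32
  bit 4 = 1: r = r^2 * 3 mod 43 = 32^2 * 3 = 35*3 = 19
  bit 5 = 1: r = r^2 * 3 mod 43 = 19^2 * 3 = 17*3 = 8
  -> B = 8
s = B^a = 8^34 mod 43  (bits of 34 = 100010)
  bit 0 = 1: r = r^2 * 8 mod 43 = 1^2 * 8 = 1*8 = 8
  bit 1 = 0: r = r^2 mod 43 = 8^2 = 21
  bit 2 = 0: r = r^2 mod 43 = 21^2 = 11
  bit 3 = 0: r = r^2 mod 43 = 11^2 = 35
  bit 4 = 1: r = r^2 * 8 mod 43 = 35^2 * 8 = 21*8 = 39
  bit 5 = 0: r = r^2 mod 43 = 39^2 = 16
  -> s = B^a = 16

Answer: 16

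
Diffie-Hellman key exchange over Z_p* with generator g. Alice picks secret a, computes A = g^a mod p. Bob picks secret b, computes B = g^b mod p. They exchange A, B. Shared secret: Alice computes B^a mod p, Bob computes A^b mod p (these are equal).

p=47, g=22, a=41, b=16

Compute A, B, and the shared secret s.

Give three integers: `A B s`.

Answer: 43 7 42

Derivation:
A = 22^41 mod 47  (bits of 41 = 101001)
  bit 0 = 1: r = r^2 * 22 mod 47 = 1^2 * 22 = 1*22 = 22
  bit 1 = 0: r = r^2 mod 47 = 22^2 = 14
  bit 2 = 1: r = r^2 * 22 mod 47 = 14^2 * 22 = 8*22 = 35
  bit 3 = 0: r = r^2 mod 47 = 35^2 = 3
  bit 4 = 0: r = r^2 mod 47 = 3^2 = 9
  bit 5 = 1: r = r^2 * 22 mod 47 = 9^2 * 22 = 34*22 = 43
  -> A = 43
B = 22^16 mod 47  (bits of 16 = 10000)
  bit 0 = 1: r = r^2 * 22 mod 47 = 1^2 * 22 = 1*22 = 22
  bit 1 = 0: r = r^2 mod 47 = 22^2 = 14
  bit 2 = 0: r = r^2 mod 47 = 14^2 = 8
  bit 3 = 0: r = r^2 mod 47 = 8^2 = 17
  bit 4 = 0: r = r^2 mod 47 = 17^2 = 7
  -> B = 7
s = B^a = 7^41 mod 47  (bits of 41 = 101001)
  bit 0 = 1: r = r^2 * 7 mod 47 = 1^2 * 7 = 1*7 = 7
  bit 1 = 0: r = r^2 mod 47 = 7^2 = 2
  bit 2 = 1: r = r^2 * 7 mod 47 = 2^2 * 7 = 4*7 = 28
  bit 3 = 0: r = r^2 mod 47 = 28^2 = 32
  bit 4 = 0: r = r^2 mod 47 = 32^2 = 37
  bit 5 = 1: r = r^2 * 7 mod 47 = 37^2 * 7 = 6*7 = 42
  -> s = B^a = 42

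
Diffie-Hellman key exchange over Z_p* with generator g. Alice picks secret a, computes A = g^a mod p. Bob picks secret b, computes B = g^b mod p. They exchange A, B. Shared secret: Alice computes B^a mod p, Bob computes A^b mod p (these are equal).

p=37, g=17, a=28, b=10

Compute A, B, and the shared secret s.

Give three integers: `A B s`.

A = 17^28 mod 37  (bits of 28 = 11100)
  bit 0 = 1: r = r^2 * 17 mod 37 = 1^2 * 17 = 1*17 = 17
  bit 1 = 1: r = r^2 * 17 mod 37 = 17^2 * 17 = 30*17 = 29
  bit 2 = 1: r = r^2 * 17 mod 37 = 29^2 * 17 = 27*17 = 15
  bit 3 = 0: r = r^2 mod 37 = 15^2 = 3
  bit 4 = 0: r = r^2 mod 37 = 3^2 = 9
  -> A = 9
B = 17^10 mod 37  (bits of 10 = 1010)
  bit 0 = 1: r = r^2 * 17 mod 37 = 1^2 * 17 = 1*17 = 17
  bit 1 = 0: r = r^2 mod 37 = 17^2 = 30
  bit 2 = 1: r = r^2 * 17 mod 37 = 30^2 * 17 = 12*17 = 19
  bit 3 = 0: r = r^2 mod 37 = 19^2 = 28
  -> B = 28
s = B^a = 28^28 mod 37  (bits of 28 = 11100)
  bit 0 = 1: r = r^2 * 28 mod 37 = 1^2 * 28 = 1*28 = 28
  bit 1 = 1: r = r^2 * 28 mod 37 = 28^2 * 28 = 7*28 = 11
  bit 2 = 1: r = r^2 * 28 mod 37 = 11^2 * 28 = 10*28 = 21
  bit 3 = 0: r = r^2 mod 37 = 21^2 = 34
  bit 4 = 0: r = r^2 mod 37 = 34^2 = 9
  -> s = B^a = 9

Answer: 9 28 9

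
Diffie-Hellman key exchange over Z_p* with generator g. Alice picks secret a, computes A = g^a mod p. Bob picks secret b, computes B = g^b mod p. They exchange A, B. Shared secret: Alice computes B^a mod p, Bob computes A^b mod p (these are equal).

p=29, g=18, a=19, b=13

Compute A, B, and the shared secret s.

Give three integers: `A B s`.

Answer: 14 8 2

Derivation:
A = 18^19 mod 29  (bits of 19 = 10011)
  bit 0 = 1: r = r^2 * 18 mod 29 = 1^2 * 18 = 1*18 = 18
  bit 1 = 0: r = r^2 mod 29 = 18^2 = 5
  bit 2 = 0: r = r^2 mod 29 = 5^2 = 25
  bit 3 = 1: r = r^2 * 18 mod 29 = 25^2 * 18 = 16*18 = 27
  bit 4 = 1: r = r^2 * 18 mod 29 = 27^2 * 18 = 4*18 = 14
  -> A = 14
B = 18^13 mod 29  (bits of 13 = 1101)
  bit 0 = 1: r = r^2 * 18 mod 29 = 1^2 * 18 = 1*18 = 18
  bit 1 = 1: r = r^2 * 18 mod 29 = 18^2 * 18 = 5*18 = 3
  bit 2 = 0: r = r^2 mod 29 = 3^2 = 9
  bit 3 = 1: r = r^2 * 18 mod 29 = 9^2 * 18 = 23*18 = 8
  -> B = 8
s = B^a = 8^19 mod 29  (bits of 19 = 10011)
  bit 0 = 1: r = r^2 * 8 mod 29 = 1^2 * 8 = 1*8 = 8
  bit 1 = 0: r = r^2 mod 29 = 8^2 = 6
  bit 2 = 0: r = r^2 mod 29 = 6^2 = 7
  bit 3 = 1: r = r^2 * 8 mod 29 = 7^2 * 8 = 20*8 = 15
  bit 4 = 1: r = r^2 * 8 mod 29 = 15^2 * 8 = 22*8 = 2
  -> s = B^a = 2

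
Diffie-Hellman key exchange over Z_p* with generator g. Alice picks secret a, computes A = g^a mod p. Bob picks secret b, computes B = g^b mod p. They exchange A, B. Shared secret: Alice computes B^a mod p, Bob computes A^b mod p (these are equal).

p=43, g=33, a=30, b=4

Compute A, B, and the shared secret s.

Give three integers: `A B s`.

A = 33^30 mod 43  (bits of 30 = 11110)
  bit 0 = 1: r = r^2 * 33 mod 43 = 1^2 * 33 = 1*33 = 33
  bit 1 = 1: r = r^2 * 33 mod 43 = 33^2 * 33 = 14*33 = 32
  bit 2 = 1: r = r^2 * 33 mod 43 = 32^2 * 33 = 35*33 = 37
  bit 3 = 1: r = r^2 * 33 mod 43 = 37^2 * 33 = 36*33 = 27
  bit 4 = 0: r = r^2 mod 43 = 27^2 = 41
  -> A = 41
B = 33^4 mod 43  (bits of 4 = 100)
  bit 0 = 1: r = r^2 * 33 mod 43 = 1^2 * 33 = 1*33 = 33
  bit 1 = 0: r = r^2 mod 43 = 33^2 = 14
  bit 2 = 0: r = r^2 mod 43 = 14^2 = 24
  -> B = 24
s = B^a = 24^30 mod 43  (bits of 30 = 11110)
  bit 0 = 1: r = r^2 * 24 mod 43 = 1^2 * 24 = 1*24 = 24
  bit 1 = 1: r = r^2 * 24 mod 43 = 24^2 * 24 = 17*24 = 21
  bit 2 = 1: r = r^2 * 24 mod 43 = 21^2 * 24 = 11*24 = 6
  bit 3 = 1: r = r^2 * 24 mod 43 = 6^2 * 24 = 36*24 = 4
  bit 4 = 0: r = r^2 mod 43 = 4^2 = 16
  -> s = B^a = 16

Answer: 41 24 16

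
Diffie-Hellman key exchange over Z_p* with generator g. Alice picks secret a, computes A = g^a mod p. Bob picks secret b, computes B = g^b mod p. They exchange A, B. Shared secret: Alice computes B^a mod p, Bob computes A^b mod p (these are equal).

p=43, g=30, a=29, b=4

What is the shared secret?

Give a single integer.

Answer: 23

Derivation:
A = 30^29 mod 43  (bits of 29 = 11101)
  bit 0 = 1: r = r^2 * 30 mod 43 = 1^2 * 30 = 1*30 = 30
  bit 1 = 1: r = r^2 * 30 mod 43 = 30^2 * 30 = 40*30 = 39
  bit 2 = 1: r = r^2 * 30 mod 43 = 39^2 * 30 = 16*30 = 7
  bit 3 = 0: r = r^2 mod 43 = 7^2 = 6
  bit 4 = 1: r = r^2 * 30 mod 43 = 6^2 * 30 = 36*30 = 5
  -> A = 5
B = 30^4 mod 43  (bits of 4 = 100)
  bit 0 = 1: r = r^2 * 30 mod 43 = 1^2 * 30 = 1*30 = 30
  bit 1 = 0: r = r^2 mod 43 = 30^2 = 40
  bit 2 = 0: r = r^2 mod 43 = 40^2 = 9
  -> B = 9
s = B^a = 9^29 mod 43  (bits of 29 = 11101)
  bit 0 = 1: r = r^2 * 9 mod 43 = 1^2 * 9 = 1*9 = 9
  bit 1 = 1: r = r^2 * 9 mod 43 = 9^2 * 9 = 38*9 = 41
  bit 2 = 1: r = r^2 * 9 mod 43 = 41^2 * 9 = 4*9 = 36
  bit 3 = 0: r = r^2 mod 43 = 36^2 = 6
  bit 4 = 1: r = r^2 * 9 mod 43 = 6^2 * 9 = 36*9 = 23
  -> s = B^a = 23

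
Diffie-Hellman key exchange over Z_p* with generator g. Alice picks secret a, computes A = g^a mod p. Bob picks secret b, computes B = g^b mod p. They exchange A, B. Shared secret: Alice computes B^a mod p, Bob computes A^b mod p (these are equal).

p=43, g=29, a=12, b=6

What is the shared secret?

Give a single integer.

Answer: 4

Derivation:
A = 29^12 mod 43  (bits of 12 = 1100)
  bit 0 = 1: r = r^2 * 29 mod 43 = 1^2 * 29 = 1*29 = 29
  bit 1 = 1: r = r^2 * 29 mod 43 = 29^2 * 29 = 24*29 = 8
  bit 2 = 0: r = r^2 mod 43 = 8^2 = 21
  bit 3 = 0: r = r^2 mod 43 = 21^2 = 11
  -> A = 11
B = 29^6 mod 43  (bits of 6 = 110)
  bit 0 = 1: r = r^2 * 29 mod 43 = 1^2 * 29 = 1*29 = 29
  bit 1 = 1: r = r^2 * 29 mod 43 = 29^2 * 29 = 24*29 = 8
  bit 2 = 0: r = r^2 mod 43 = 8^2 = 21
  -> B = 21
s = B^a = 21^12 mod 43  (bits of 12 = 1100)
  bit 0 = 1: r = r^2 * 21 mod 43 = 1^2 * 21 = 1*21 = 21
  bit 1 = 1: r = r^2 * 21 mod 43 = 21^2 * 21 = 11*21 = 16
  bit 2 = 0: r = r^2 mod 43 = 16^2 = 41
  bit 3 = 0: r = r^2 mod 43 = 41^2 = 4
  -> s = B^a = 4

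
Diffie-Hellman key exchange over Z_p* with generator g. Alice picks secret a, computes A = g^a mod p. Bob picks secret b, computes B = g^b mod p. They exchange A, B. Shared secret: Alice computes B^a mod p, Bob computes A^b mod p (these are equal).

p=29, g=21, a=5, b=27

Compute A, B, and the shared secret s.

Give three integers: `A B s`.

Answer: 2 18 15

Derivation:
A = 21^5 mod 29  (bits of 5 = 101)
  bit 0 = 1: r = r^2 * 21 mod 29 = 1^2 * 21 = 1*21 = 21
  bit 1 = 0: r = r^2 mod 29 = 21^2 = 6
  bit 2 = 1: r = r^2 * 21 mod 29 = 6^2 * 21 = 7*21 = 2
  -> A = 2
B = 21^27 mod 29  (bits of 27 = 11011)
  bit 0 = 1: r = r^2 * 21 mod 29 = 1^2 * 21 = 1*21 = 21
  bit 1 = 1: r = r^2 * 21 mod 29 = 21^2 * 21 = 6*21 = 10
  bit 2 = 0: r = r^2 mod 29 = 10^2 = 13
  bit 3 = 1: r = r^2 * 21 mod 29 = 13^2 * 21 = 24*21 = 11
  bit 4 = 1: r = r^2 * 21 mod 29 = 11^2 * 21 = 5*21 = 18
  -> B = 18
s = B^a = 18^5 mod 29  (bits of 5 = 101)
  bit 0 = 1: r = r^2 * 18 mod 29 = 1^2 * 18 = 1*18 = 18
  bit 1 = 0: r = r^2 mod 29 = 18^2 = 5
  bit 2 = 1: r = r^2 * 18 mod 29 = 5^2 * 18 = 25*18 = 15
  -> s = B^a = 15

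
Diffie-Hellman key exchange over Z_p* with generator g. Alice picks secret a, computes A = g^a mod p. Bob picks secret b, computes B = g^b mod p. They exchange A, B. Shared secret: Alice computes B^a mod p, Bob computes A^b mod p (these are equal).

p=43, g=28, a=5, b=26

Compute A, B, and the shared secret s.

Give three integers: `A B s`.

A = 28^5 mod 43  (bits of 5 = 101)
  bit 0 = 1: r = r^2 * 28 mod 43 = 1^2 * 28 = 1*28 = 28
  bit 1 = 0: r = r^2 mod 43 = 28^2 = 10
  bit 2 = 1: r = r^2 * 28 mod 43 = 10^2 * 28 = 14*28 = 5
  -> A = 5
B = 28^26 mod 43  (bits of 26 = 11010)
  bit 0 = 1: r = r^2 * 28 mod 43 = 1^2 * 28 = 1*28 = 28
  bit 1 = 1: r = r^2 * 28 mod 43 = 28^2 * 28 = 10*28 = 22
  bit 2 = 0: r = r^2 mod 43 = 22^2 = 11
  bit 3 = 1: r = r^2 * 28 mod 43 = 11^2 * 28 = 35*28 = 34
  bit 4 = 0: r = r^2 mod 43 = 34^2 = 38
  -> B = 38
s = B^a = 38^5 mod 43  (bits of 5 = 101)
  bit 0 = 1: r = r^2 * 38 mod 43 = 1^2 * 38 = 1*38 = 38
  bit 1 = 0: r = r^2 mod 43 = 38^2 = 25
  bit 2 = 1: r = r^2 * 38 mod 43 = 25^2 * 38 = 23*38 = 14
  -> s = B^a = 14

Answer: 5 38 14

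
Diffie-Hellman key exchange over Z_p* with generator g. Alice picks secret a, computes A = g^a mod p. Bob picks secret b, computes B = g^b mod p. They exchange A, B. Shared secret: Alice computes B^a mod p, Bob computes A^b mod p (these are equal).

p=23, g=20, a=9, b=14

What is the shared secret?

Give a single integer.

Answer: 13

Derivation:
A = 20^9 mod 23  (bits of 9 = 1001)
  bit 0 = 1: r = r^2 * 20 mod 23 = 1^2 * 20 = 1*20 = 20
  bit 1 = 0: r = r^2 mod 23 = 20^2 = 9
  bit 2 = 0: r = r^2 mod 23 = 9^2 = 12
  bit 3 = 1: r = r^2 * 20 mod 23 = 12^2 * 20 = 6*20 = 5
  -> A = 5
B = 20^14 mod 23  (bits of 14 = 1110)
  bit 0 = 1: r = r^2 * 20 mod 23 = 1^2 * 20 = 1*20 = 20
  bit 1 = 1: r = r^2 * 20 mod 23 = 20^2 * 20 = 9*20 = 19
  bit 2 = 1: r = r^2 * 20 mod 23 = 19^2 * 20 = 16*20 = 21
  bit 3 = 0: r = r^2 mod 23 = 21^2 = 4
  -> B = 4
s = B^a = 4^9 mod 23  (bits of 9 = 1001)
  bit 0 = 1: r = r^2 * 4 mod 23 = 1^2 * 4 = 1*4 = 4
  bit 1 = 0: r = r^2 mod 23 = 4^2 = 16
  bit 2 = 0: r = r^2 mod 23 = 16^2 = 3
  bit 3 = 1: r = r^2 * 4 mod 23 = 3^2 * 4 = 9*4 = 13
  -> s = B^a = 13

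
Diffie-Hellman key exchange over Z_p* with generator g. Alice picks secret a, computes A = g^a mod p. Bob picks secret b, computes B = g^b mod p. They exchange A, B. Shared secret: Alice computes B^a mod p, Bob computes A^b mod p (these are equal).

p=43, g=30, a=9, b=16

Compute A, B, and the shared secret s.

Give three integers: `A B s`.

Answer: 22 25 11

Derivation:
A = 30^9 mod 43  (bits of 9 = 1001)
  bit 0 = 1: r = r^2 * 30 mod 43 = 1^2 * 30 = 1*30 = 30
  bit 1 = 0: r = r^2 mod 43 = 30^2 = 40
  bit 2 = 0: r = r^2 mod 43 = 40^2 = 9
  bit 3 = 1: r = r^2 * 30 mod 43 = 9^2 * 30 = 38*30 = 22
  -> A = 22
B = 30^16 mod 43  (bits of 16 = 10000)
  bit 0 = 1: r = r^2 * 30 mod 43 = 1^2 * 30 = 1*30 = 30
  bit 1 = 0: r = r^2 mod 43 = 30^2 = 40
  bit 2 = 0: r = r^2 mod 43 = 40^2 = 9
  bit 3 = 0: r = r^2 mod 43 = 9^2 = 38
  bit 4 = 0: r = r^2 mod 43 = 38^2 = 25
  -> B = 25
s = B^a = 25^9 mod 43  (bits of 9 = 1001)
  bit 0 = 1: r = r^2 * 25 mod 43 = 1^2 * 25 = 1*25 = 25
  bit 1 = 0: r = r^2 mod 43 = 25^2 = 23
  bit 2 = 0: r = r^2 mod 43 = 23^2 = 13
  bit 3 = 1: r = r^2 * 25 mod 43 = 13^2 * 25 = 40*25 = 11
  -> s = B^a = 11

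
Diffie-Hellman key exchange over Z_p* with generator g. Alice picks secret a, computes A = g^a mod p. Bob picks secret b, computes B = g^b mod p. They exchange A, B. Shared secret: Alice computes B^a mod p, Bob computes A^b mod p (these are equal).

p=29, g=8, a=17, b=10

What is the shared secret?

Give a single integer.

Answer: 6

Derivation:
A = 8^17 mod 29  (bits of 17 = 10001)
  bit 0 = 1: r = r^2 * 8 mod 29 = 1^2 * 8 = 1*8 = 8
  bit 1 = 0: r = r^2 mod 29 = 8^2 = 6
  bit 2 = 0: r = r^2 mod 29 = 6^2 = 7
  bit 3 = 0: r = r^2 mod 29 = 7^2 = 20
  bit 4 = 1: r = r^2 * 8 mod 29 = 20^2 * 8 = 23*8 = 10
  -> A = 10
B = 8^10 mod 29  (bits of 10 = 1010)
  bit 0 = 1: r = r^2 * 8 mod 29 = 1^2 * 8 = 1*8 = 8
  bit 1 = 0: r = r^2 mod 29 = 8^2 = 6
  bit 2 = 1: r = r^2 * 8 mod 29 = 6^2 * 8 = 7*8 = 27
  bit 3 = 0: r = r^2 mod 29 = 27^2 = 4
  -> B = 4
s = B^a = 4^17 mod 29  (bits of 17 = 10001)
  bit 0 = 1: r = r^2 * 4 mod 29 = 1^2 * 4 = 1*4 = 4
  bit 1 = 0: r = r^2 mod 29 = 4^2 = 16
  bit 2 = 0: r = r^2 mod 29 = 16^2 = 24
  bit 3 = 0: r = r^2 mod 29 = 24^2 = 25
  bit 4 = 1: r = r^2 * 4 mod 29 = 25^2 * 4 = 16*4 = 6
  -> s = B^a = 6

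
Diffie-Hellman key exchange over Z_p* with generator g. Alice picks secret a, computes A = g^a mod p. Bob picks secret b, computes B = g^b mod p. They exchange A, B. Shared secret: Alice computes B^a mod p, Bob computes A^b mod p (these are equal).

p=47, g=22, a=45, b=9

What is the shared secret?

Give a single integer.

Answer: 23

Derivation:
A = 22^45 mod 47  (bits of 45 = 101101)
  bit 0 = 1: r = r^2 * 22 mod 47 = 1^2 * 22 = 1*22 = 22
  bit 1 = 0: r = r^2 mod 47 = 22^2 = 14
  bit 2 = 1: r = r^2 * 22 mod 47 = 14^2 * 22 = 8*22 = 35
  bit 3 = 1: r = r^2 * 22 mod 47 = 35^2 * 22 = 3*22 = 19
  bit 4 = 0: r = r^2 mod 47 = 19^2 = 32
  bit 5 = 1: r = r^2 * 22 mod 47 = 32^2 * 22 = 37*22 = 15
  -> A = 15
B = 22^9 mod 47  (bits of 9 = 1001)
  bit 0 = 1: r = r^2 * 22 mod 47 = 1^2 * 22 = 1*22 = 22
  bit 1 = 0: r = r^2 mod 47 = 22^2 = 14
  bit 2 = 0: r = r^2 mod 47 = 14^2 = 8
  bit 3 = 1: r = r^2 * 22 mod 47 = 8^2 * 22 = 17*22 = 45
  -> B = 45
s = B^a = 45^45 mod 47  (bits of 45 = 101101)
  bit 0 = 1: r = r^2 * 45 mod 47 = 1^2 * 45 = 1*45 = 45
  bit 1 = 0: r = r^2 mod 47 = 45^2 = 4
  bit 2 = 1: r = r^2 * 45 mod 47 = 4^2 * 45 = 16*45 = 15
  bit 3 = 1: r = r^2 * 45 mod 47 = 15^2 * 45 = 37*45 = 20
  bit 4 = 0: r = r^2 mod 47 = 20^2 = 24
  bit 5 = 1: r = r^2 * 45 mod 47 = 24^2 * 45 = 12*45 = 23
  -> s = B^a = 23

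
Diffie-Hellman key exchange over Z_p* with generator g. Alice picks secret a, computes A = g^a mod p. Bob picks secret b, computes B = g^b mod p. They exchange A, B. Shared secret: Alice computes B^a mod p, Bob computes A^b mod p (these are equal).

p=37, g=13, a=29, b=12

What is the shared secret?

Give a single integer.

Answer: 26

Derivation:
A = 13^29 mod 37  (bits of 29 = 11101)
  bit 0 = 1: r = r^2 * 13 mod 37 = 1^2 * 13 = 1*13 = 13
  bit 1 = 1: r = r^2 * 13 mod 37 = 13^2 * 13 = 21*13 = 14
  bit 2 = 1: r = r^2 * 13 mod 37 = 14^2 * 13 = 11*13 = 32
  bit 3 = 0: r = r^2 mod 37 = 32^2 = 25
  bit 4 = 1: r = r^2 * 13 mod 37 = 25^2 * 13 = 33*13 = 22
  -> A = 22
B = 13^12 mod 37  (bits of 12 = 1100)
  bit 0 = 1: r = r^2 * 13 mod 37 = 1^2 * 13 = 1*13 = 13
  bit 1 = 1: r = r^2 * 13 mod 37 = 13^2 * 13 = 21*13 = 14
  bit 2 = 0: r = r^2 mod 37 = 14^2 = 11
  bit 3 = 0: r = r^2 mod 37 = 11^2 = 10
  -> B = 10
s = B^a = 10^29 mod 37  (bits of 29 = 11101)
  bit 0 = 1: r = r^2 * 10 mod 37 = 1^2 * 10 = 1*10 = 10
  bit 1 = 1: r = r^2 * 10 mod 37 = 10^2 * 10 = 26*10 = 1
  bit 2 = 1: r = r^2 * 10 mod 37 = 1^2 * 10 = 1*10 = 10
  bit 3 = 0: r = r^2 mod 37 = 10^2 = 26
  bit 4 = 1: r = r^2 * 10 mod 37 = 26^2 * 10 = 10*10 = 26
  -> s = B^a = 26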